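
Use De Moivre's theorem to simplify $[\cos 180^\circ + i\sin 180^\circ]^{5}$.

By De Moivre: z^n = r^n(cos(nθ) + i sin(nθ))
= 1^5(cos(5*180°) + i sin(5*180°))
= 1(cos 180° + i sin 180°)
= -1


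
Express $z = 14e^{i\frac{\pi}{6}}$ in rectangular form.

a = r cos θ = 14 * sqrt(3)/2 = 7*sqrt(3)
b = r sin θ = 14 * 1/2 = 7
z = 7*sqrt(3) + 7i


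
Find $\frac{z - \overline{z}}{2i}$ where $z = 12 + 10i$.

z - conjugate(z) = 2bi
(z - conjugate(z))/(2i) = 2bi/(2i) = b = 10


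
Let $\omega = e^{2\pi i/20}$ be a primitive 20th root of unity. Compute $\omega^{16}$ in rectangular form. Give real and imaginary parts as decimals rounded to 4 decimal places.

ω^16 = e^(2πi·16/20) = e^(i·8π/5)
= cos(8π/5) + i sin(8π/5)
= 0.3090 - 0.9511i


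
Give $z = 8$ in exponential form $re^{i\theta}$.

r = |z| = sqrt((8)^2 + (0)^2) = sqrt(64 + 0) = sqrt(64) = 8
b = 0 and a > 0, so z lies on the positive real axis: θ = 0
z = 8e^(i*0) = 8


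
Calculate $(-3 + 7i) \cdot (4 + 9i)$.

(a1*a2 - b1*b2) + (a1*b2 + b1*a2)i
= (-12 - 63) + (-27 + 28)i
= -75 + i


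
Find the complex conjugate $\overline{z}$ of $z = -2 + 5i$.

If z = a + bi, then conjugate(z) = a - bi
conjugate(-2 + 5i) = -2 - 5i


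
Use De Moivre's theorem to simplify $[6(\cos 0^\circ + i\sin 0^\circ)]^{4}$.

By De Moivre: z^n = r^n(cos(nθ) + i sin(nθ))
= 6^4(cos(4*0°) + i sin(4*0°))
= 1296(cos 0° + i sin 0°)
= 1296


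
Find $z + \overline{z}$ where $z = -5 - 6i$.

z + conjugate(z) = (a + bi) + (a - bi) = 2a
= 2 * (-5) = -10


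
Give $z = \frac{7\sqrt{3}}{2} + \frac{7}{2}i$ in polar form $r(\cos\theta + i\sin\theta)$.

r = |z| = sqrt(a^2 + b^2) = sqrt((7*sqrt(3)/2)^2 + (7/2)^2) = sqrt(147/4 + 49/4) = sqrt(49) = 7
θ = arctan(b/a) = arctan(3.5/6.0622) (quadrant-adjusted) = 30°
z = 7(cos 30° + i sin 30°)


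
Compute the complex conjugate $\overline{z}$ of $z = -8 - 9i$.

If z = a + bi, then conjugate(z) = a - bi
conjugate(-8 - 9i) = -8 + 9i


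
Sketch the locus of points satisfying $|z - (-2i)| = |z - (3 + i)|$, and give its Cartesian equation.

|z - z1| = |z - z2| means z is equidistant from z1 and z2,
i.e. the perpendicular bisector of the segment from (0, -2) to (3, 1) (midpoint (3/2, -1/2)).
With z = x + yi, square both sides:
(x - 0)^2 + (y - (-2))^2 = (x - 3)^2 + (y - 1)^2
The x^2 and y^2 terms cancel: 6x + 6y = 10 - 4 = 6
Simplify: x + y = 1
Locus: Perpendicular bisector of the segment from (0, -2) to (3, 1): the line x + y = 1


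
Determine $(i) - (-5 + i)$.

(0 - (-5)) + (1 - 1)i = 5


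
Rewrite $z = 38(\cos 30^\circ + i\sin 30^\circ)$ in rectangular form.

a = r cos θ = 38 * sqrt(3)/2 = 19*sqrt(3)
b = r sin θ = 38 * 1/2 = 19
z = 19*sqrt(3) + 19i


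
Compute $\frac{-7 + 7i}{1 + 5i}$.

Multiply numerator and denominator by conjugate (1 - 5i):
= (-7 + 7i)(1 - 5i) / (1^2 + 5^2)
= (28 + 42i) / 26
Divide through by 2: (14 + 21i) / 13
= 14/13 + (21/13)i


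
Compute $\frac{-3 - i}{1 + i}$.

Multiply numerator and denominator by conjugate (1 - i):
= (-3 - i)(1 - i) / (1^2 + 1^2)
= (-4 + 2i) / 2
= -2 + i


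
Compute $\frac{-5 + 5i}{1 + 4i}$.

Multiply numerator and denominator by conjugate (1 - 4i):
= (-5 + 5i)(1 - 4i) / (1^2 + 4^2)
= (15 + 25i) / 17
= 15/17 + (25/17)i


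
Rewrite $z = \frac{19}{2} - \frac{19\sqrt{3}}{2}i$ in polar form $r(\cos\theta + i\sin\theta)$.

r = |z| = sqrt(a^2 + b^2) = sqrt((19/2)^2 + (-19*sqrt(3)/2)^2) = sqrt(361/4 + 1083/4) = sqrt(361) = 19
θ = arctan(b/a) = arctan(-16.4545/9.5) (quadrant-adjusted) = 300°
z = 19(cos 300° + i sin 300°)


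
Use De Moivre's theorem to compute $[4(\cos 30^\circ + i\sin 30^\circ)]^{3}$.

By De Moivre: z^n = r^n(cos(nθ) + i sin(nθ))
= 4^3(cos(3*30°) + i sin(3*30°))
= 64(cos 90° + i sin 90°)
= 64i


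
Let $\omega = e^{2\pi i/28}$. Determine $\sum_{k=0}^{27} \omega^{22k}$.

Let ζ = ω^22 = e^(2πi·22/28). Since 28 ∤ 22, ζ ≠ 1.
Sum = Σ_{k=0}^{27} ζ^k = (ζ^28 - 1)/(ζ - 1) = (ω^{22·28} - 1)/(ζ - 1) = (1 - 1)/(ζ - 1) = 0


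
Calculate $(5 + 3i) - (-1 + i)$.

(5 - (-1)) + (3 - 1)i = 6 + 2i


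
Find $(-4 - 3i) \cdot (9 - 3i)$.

(a1*a2 - b1*b2) + (a1*b2 + b1*a2)i
= (-36 - 9) + (12 + (-27))i
= -45 - 15i


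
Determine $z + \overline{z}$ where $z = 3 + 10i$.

z + conjugate(z) = (a + bi) + (a - bi) = 2a
= 2 * 3 = 6


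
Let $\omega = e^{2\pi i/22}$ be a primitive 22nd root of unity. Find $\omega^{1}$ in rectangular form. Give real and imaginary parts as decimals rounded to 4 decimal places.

ω^1 = e^(2πi·1/22) = e^(i·1π/11)
= cos(1π/11) + i sin(1π/11)
= 0.9595 + 0.2817i


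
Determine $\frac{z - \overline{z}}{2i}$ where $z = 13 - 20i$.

z - conjugate(z) = 2bi
(z - conjugate(z))/(2i) = 2bi/(2i) = b = -20


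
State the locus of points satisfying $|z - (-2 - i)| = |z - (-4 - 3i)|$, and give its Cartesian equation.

|z - z1| = |z - z2| means z is equidistant from z1 and z2,
i.e. the perpendicular bisector of the segment from (-2, -1) to (-4, -3) (midpoint (-3, -2)).
With z = x + yi, square both sides:
(x - (-2))^2 + (y - (-1))^2 = (x - (-4))^2 + (y - (-3))^2
The x^2 and y^2 terms cancel: -4x + (-4)y = 25 - 5 = 20
Simplify: x + y = -5
Locus: Perpendicular bisector of the segment from (-2, -1) to (-4, -3): the line x + y = -5


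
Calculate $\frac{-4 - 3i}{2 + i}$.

Multiply numerator and denominator by conjugate (2 - i):
= (-4 - 3i)(2 - i) / (2^2 + 1^2)
= (-11 - 2i) / 5
= -11/5 - (2/5)i


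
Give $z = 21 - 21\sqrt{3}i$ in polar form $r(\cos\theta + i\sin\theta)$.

r = |z| = sqrt(a^2 + b^2) = sqrt((21)^2 + (-21*sqrt(3))^2) = sqrt(441 + 1323) = sqrt(1764) = 42
θ = arctan(b/a) = arctan(-36.3731/21) (quadrant-adjusted) = 300°
z = 42(cos 300° + i sin 300°)


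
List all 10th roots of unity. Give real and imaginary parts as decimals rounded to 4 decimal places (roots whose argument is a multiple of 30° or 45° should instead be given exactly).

ω_k = e^(2πik/10) = cos(2πk/10) + i sin(2πk/10) for k = 0, 1, ..., 9
Roots: 1, 0.8090 + 0.5878i, 0.3090 + 0.9511i, -0.3090 + 0.9511i, -0.8090 + 0.5878i, -1, -0.8090 - 0.5878i, -0.3090 - 0.9511i, 0.3090 - 0.9511i, 0.8090 - 0.5878i


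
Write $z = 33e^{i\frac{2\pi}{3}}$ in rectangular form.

a = r cos θ = 33 * -1/2 = -33/2
b = r sin θ = 33 * sqrt(3)/2 = 33*sqrt(3)/2
z = -33/2 + (33*sqrt(3)/2)i


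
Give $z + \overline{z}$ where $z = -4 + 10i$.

z + conjugate(z) = (a + bi) + (a - bi) = 2a
= 2 * (-4) = -8


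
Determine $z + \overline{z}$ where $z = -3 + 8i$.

z + conjugate(z) = (a + bi) + (a - bi) = 2a
= 2 * (-3) = -6


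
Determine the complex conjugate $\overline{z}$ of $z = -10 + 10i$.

If z = a + bi, then conjugate(z) = a - bi
conjugate(-10 + 10i) = -10 - 10i


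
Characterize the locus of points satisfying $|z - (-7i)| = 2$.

|z - z0| = r describes a circle centered at z0 with radius r
Here z0 = -7i and r = 2
Locus: Circle centered at (0, -7) with radius 2


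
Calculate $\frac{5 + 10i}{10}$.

Divisor is real, so divide each part by 10:
= 1/2 + i


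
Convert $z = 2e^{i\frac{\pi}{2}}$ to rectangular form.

a = r cos θ = 2 * 0 = 0
b = r sin θ = 2 * 1 = 2
z = 2i


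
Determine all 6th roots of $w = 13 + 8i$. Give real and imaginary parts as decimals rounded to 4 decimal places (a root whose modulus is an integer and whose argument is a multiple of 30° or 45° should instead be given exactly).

|w| = sqrt(233) ≈ 15.264338, arg(w) ≈ 31.607502°
Root modulus = sqrt(233)^(1/6) ≈ 1.574997
Root arguments: θ_k = (arg(w) + 360°k)/6 for k = 0, 1, ..., 5
Compute each root as (root modulus)(cos θ_k + i sin θ_k) using full-precision intermediates, then round to 4 decimal places.
Roots: 1.5683 + 0.1446i, 0.6589 + 1.4305i, -0.9094 + 1.2859i, -1.5683 - 0.1446i, -0.6589 - 1.4305i, 0.9094 - 1.2859i


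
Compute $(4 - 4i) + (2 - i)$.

(4 + 2) + (-4 + (-1))i = 6 - 5i


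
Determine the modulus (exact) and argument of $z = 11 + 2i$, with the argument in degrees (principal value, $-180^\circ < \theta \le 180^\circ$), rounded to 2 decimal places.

|z| = sqrt(11^2 + 2^2) = sqrt(125)
arg(z) = arctan(b/a) = arctan(2/11) (quadrant-adjusted) = 10.30°


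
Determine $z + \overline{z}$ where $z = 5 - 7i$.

z + conjugate(z) = (a + bi) + (a - bi) = 2a
= 2 * 5 = 10


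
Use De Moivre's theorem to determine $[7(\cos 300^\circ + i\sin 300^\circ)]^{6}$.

By De Moivre: z^n = r^n(cos(nθ) + i sin(nθ))
= 7^6(cos(6*300°) + i sin(6*300°))
= 117649(cos 0° + i sin 0°)
= 117649


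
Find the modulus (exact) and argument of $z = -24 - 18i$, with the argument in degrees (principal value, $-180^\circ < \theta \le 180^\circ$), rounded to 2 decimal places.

|z| = sqrt((-24)^2 + (-18)^2) = 30
arg(z) = arctan(b/a) = arctan(-18/-24) (quadrant-adjusted) = -143.13°


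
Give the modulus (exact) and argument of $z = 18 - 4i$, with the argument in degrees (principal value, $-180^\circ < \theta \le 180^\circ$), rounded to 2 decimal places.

|z| = sqrt(18^2 + (-4)^2) = sqrt(340)
arg(z) = arctan(b/a) = arctan(-4/18) (quadrant-adjusted) = -12.53°


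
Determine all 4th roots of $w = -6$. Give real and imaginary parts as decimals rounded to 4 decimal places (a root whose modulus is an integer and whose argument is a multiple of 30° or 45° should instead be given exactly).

|w| = 6, arg(w) = 180°
Root modulus = 6^(1/4) ≈ 1.565085
Root arguments: θ_k = (180° + 360°k)/4 for k = 0, 1, ..., 3
Compute each root as (root modulus)(cos θ_k + i sin θ_k) using full-precision intermediates, then round to 4 decimal places.
Roots: 1.1067 + 1.1067i, -1.1067 + 1.1067i, -1.1067 - 1.1067i, 1.1067 - 1.1067i


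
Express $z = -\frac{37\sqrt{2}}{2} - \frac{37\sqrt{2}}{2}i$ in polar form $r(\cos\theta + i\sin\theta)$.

r = |z| = sqrt(a^2 + b^2) = sqrt((-37*sqrt(2)/2)^2 + (-37*sqrt(2)/2)^2) = sqrt(1369/2 + 1369/2) = sqrt(1369) = 37
θ = arctan(b/a) = arctan(-26.163/-26.163) (quadrant-adjusted) = 225°
z = 37(cos 225° + i sin 225°)


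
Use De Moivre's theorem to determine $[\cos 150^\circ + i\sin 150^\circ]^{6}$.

By De Moivre: z^n = r^n(cos(nθ) + i sin(nθ))
= 1^6(cos(6*150°) + i sin(6*150°))
= 1(cos 180° + i sin 180°)
= -1


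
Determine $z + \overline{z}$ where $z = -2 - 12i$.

z + conjugate(z) = (a + bi) + (a - bi) = 2a
= 2 * (-2) = -4


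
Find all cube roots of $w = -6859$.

|w| = 6859, arg(w) = 180°
Root modulus = 6859^(1/3) = 19
Root arguments: θ_k = (180° + 360°k)/3 for k = 0, 1, ..., 2
Roots: 19/2 + (19*sqrt(3)/2)i, -19, 19/2 - (19*sqrt(3)/2)i


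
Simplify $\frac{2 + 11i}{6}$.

Divisor is real, so divide each part by 6:
= 1/3 + (11/6)i


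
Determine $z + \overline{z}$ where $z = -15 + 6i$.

z + conjugate(z) = (a + bi) + (a - bi) = 2a
= 2 * (-15) = -30


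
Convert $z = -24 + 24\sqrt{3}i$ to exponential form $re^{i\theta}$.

r = |z| = sqrt((-24)^2 + (24*sqrt(3))^2) = sqrt(576 + 1728) = sqrt(2304) = 48
θ = arctan(b/a) = arctan(41.5692/-24) (quadrant-adjusted) = 120° = 2π/3
z = 48e^(i*2π/3)


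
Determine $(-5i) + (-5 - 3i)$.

(0 + (-5)) + (-5 + (-3))i = -5 - 8i


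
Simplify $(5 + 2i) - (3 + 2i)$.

(5 - 3) + (2 - 2)i = 2


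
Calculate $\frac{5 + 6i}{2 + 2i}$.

Multiply numerator and denominator by conjugate (2 - 2i):
= (5 + 6i)(2 - 2i) / (2^2 + 2^2)
= (22 + 2i) / 8
Divide through by 2: (11 + i) / 4
= 11/4 + (1/4)i


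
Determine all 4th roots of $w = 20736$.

|w| = 20736, arg(w) = 0°
Root modulus = 20736^(1/4) = 12
Root arguments: θ_k = (0° + 360°k)/4 for k = 0, 1, ..., 3
Roots: 12, 12i, -12, -12i


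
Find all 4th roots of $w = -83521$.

|w| = 83521, arg(w) = 180°
Root modulus = 83521^(1/4) = 17
Root arguments: θ_k = (180° + 360°k)/4 for k = 0, 1, ..., 3
Roots: 17*sqrt(2)/2 + (17*sqrt(2)/2)i, -17*sqrt(2)/2 + (17*sqrt(2)/2)i, -17*sqrt(2)/2 - (17*sqrt(2)/2)i, 17*sqrt(2)/2 - (17*sqrt(2)/2)i


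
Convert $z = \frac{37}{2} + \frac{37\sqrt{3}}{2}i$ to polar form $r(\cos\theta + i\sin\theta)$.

r = |z| = sqrt(a^2 + b^2) = sqrt((37/2)^2 + (37*sqrt(3)/2)^2) = sqrt(1369/4 + 4107/4) = sqrt(1369) = 37
θ = arctan(b/a) = arctan(32.0429/18.5) (quadrant-adjusted) = 60°
z = 37(cos 60° + i sin 60°)


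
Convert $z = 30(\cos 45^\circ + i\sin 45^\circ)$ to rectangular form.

a = r cos θ = 30 * sqrt(2)/2 = 15*sqrt(2)
b = r sin θ = 30 * sqrt(2)/2 = 15*sqrt(2)
z = 15*sqrt(2) + 15*sqrt(2)i


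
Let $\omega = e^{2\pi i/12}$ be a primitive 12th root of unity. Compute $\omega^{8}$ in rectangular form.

ω^8 = e^(2πi·8/12) = e^(i·4π/3)
= cos(4π/3) + i sin(4π/3)
= -1/2 - (sqrt(3)/2)i


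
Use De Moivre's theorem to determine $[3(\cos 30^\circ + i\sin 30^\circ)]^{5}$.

By De Moivre: z^n = r^n(cos(nθ) + i sin(nθ))
= 3^5(cos(5*30°) + i sin(5*30°))
= 243(cos 150° + i sin 150°)
= -243*sqrt(3)/2 + (243/2)i


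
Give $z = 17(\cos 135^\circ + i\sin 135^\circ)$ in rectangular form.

a = r cos θ = 17 * -sqrt(2)/2 = -17*sqrt(2)/2
b = r sin θ = 17 * sqrt(2)/2 = 17*sqrt(2)/2
z = -17*sqrt(2)/2 + (17*sqrt(2)/2)i


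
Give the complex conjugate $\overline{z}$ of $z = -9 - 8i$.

If z = a + bi, then conjugate(z) = a - bi
conjugate(-9 - 8i) = -9 + 8i


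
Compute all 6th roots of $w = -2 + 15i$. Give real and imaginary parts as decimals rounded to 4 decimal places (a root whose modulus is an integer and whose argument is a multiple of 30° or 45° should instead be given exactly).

|w| = sqrt(229) ≈ 15.132746, arg(w) ≈ 97.594643°
Root modulus = sqrt(229)^(1/6) ≈ 1.572726
Root arguments: θ_k = (arg(w) + 360°k)/6 for k = 0, 1, ..., 5
Compute each root as (root modulus)(cos θ_k + i sin θ_k) using full-precision intermediates, then round to 4 decimal places.
Roots: 1.5098 + 0.4405i, 0.3734 + 1.5278i, -1.1364 + 1.0872i, -1.5098 - 0.4405i, -0.3734 - 1.5278i, 1.1364 - 1.0872i


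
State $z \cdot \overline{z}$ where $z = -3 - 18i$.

z * conjugate(z) = |z|^2 = a^2 + b^2
= (-3)^2 + (-18)^2 = 333


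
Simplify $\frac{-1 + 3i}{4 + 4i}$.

Multiply numerator and denominator by conjugate (4 - 4i):
= (-1 + 3i)(4 - 4i) / (4^2 + 4^2)
= (8 + 16i) / 32
Divide through by 8: (1 + 2i) / 4
= 1/4 + (1/2)i


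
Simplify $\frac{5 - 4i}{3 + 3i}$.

Multiply numerator and denominator by conjugate (3 - 3i):
= (5 - 4i)(3 - 3i) / (3^2 + 3^2)
= (3 - 27i) / 18
Divide through by 3: (1 - 9i) / 6
= 1/6 - (3/2)i


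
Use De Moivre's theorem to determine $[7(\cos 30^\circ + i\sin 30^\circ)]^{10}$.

By De Moivre: z^n = r^n(cos(nθ) + i sin(nθ))
= 7^10(cos(10*30°) + i sin(10*30°))
= 282475249(cos 300° + i sin 300°)
= 282475249/2 - (282475249*sqrt(3)/2)i


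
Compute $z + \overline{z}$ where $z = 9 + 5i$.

z + conjugate(z) = (a + bi) + (a - bi) = 2a
= 2 * 9 = 18


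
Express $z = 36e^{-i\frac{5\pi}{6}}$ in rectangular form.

a = r cos θ = 36 * -sqrt(3)/2 = -18*sqrt(3)
b = r sin θ = 36 * -1/2 = -18
z = -18*sqrt(3) - 18i


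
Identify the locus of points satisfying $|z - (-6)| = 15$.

|z - z0| = r describes a circle centered at z0 with radius r
Here z0 = -6 and r = 15
Locus: Circle centered at (-6, 0) with radius 15


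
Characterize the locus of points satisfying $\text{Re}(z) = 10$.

Re(z) = x where z = x + yi; the equation x = 10 is satisfied by all points with that x-coordinate
Locus: Vertical line x = 10


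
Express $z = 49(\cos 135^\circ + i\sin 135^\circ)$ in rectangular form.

a = r cos θ = 49 * -sqrt(2)/2 = -49*sqrt(2)/2
b = r sin θ = 49 * sqrt(2)/2 = 49*sqrt(2)/2
z = -49*sqrt(2)/2 + (49*sqrt(2)/2)i


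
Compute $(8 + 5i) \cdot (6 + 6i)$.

(a1*a2 - b1*b2) + (a1*b2 + b1*a2)i
= (48 - 30) + (48 + 30)i
= 18 + 78i


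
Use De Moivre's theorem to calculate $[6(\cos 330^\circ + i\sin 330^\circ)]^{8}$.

By De Moivre: z^n = r^n(cos(nθ) + i sin(nθ))
= 6^8(cos(8*330°) + i sin(8*330°))
= 1679616(cos 120° + i sin 120°)
= -839808 + 839808*sqrt(3)i


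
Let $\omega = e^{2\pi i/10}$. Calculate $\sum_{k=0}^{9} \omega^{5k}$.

Let ζ = ω^5 = e^(2πi·5/10). Since 10 ∤ 5, ζ ≠ 1.
Sum = Σ_{k=0}^{9} ζ^k = (ζ^10 - 1)/(ζ - 1) = (ω^{5·10} - 1)/(ζ - 1) = (1 - 1)/(ζ - 1) = 0


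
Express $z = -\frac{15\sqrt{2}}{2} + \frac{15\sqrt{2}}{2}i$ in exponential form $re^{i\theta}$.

r = |z| = sqrt((-15*sqrt(2)/2)^2 + (15*sqrt(2)/2)^2) = sqrt(225/2 + 225/2) = sqrt(225) = 15
θ = arctan(b/a) = arctan(10.6066/-10.6066) (quadrant-adjusted) = 135° = 3π/4
z = 15e^(i*3π/4)


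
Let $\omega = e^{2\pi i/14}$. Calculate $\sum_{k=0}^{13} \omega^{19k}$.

Let ζ = ω^19 = e^(2πi·19/14). Since 14 ∤ 19, ζ ≠ 1.
Sum = Σ_{k=0}^{13} ζ^k = (ζ^14 - 1)/(ζ - 1) = (ω^{19·14} - 1)/(ζ - 1) = (1 - 1)/(ζ - 1) = 0


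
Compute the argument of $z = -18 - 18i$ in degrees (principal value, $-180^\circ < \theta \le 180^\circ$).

θ = arctan(b/a) = arctan(-18/-18) (quadrant-adjusted) = -135°


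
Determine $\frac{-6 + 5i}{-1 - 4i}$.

Multiply numerator and denominator by conjugate (-1 + 4i):
= (-6 + 5i)(-1 + 4i) / ((-1)^2 + (-4)^2)
= (-14 - 29i) / 17
= -14/17 - (29/17)i


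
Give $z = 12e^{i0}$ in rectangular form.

a = r cos θ = 12 * 1 = 12
b = r sin θ = 12 * 0 = 0
z = 12


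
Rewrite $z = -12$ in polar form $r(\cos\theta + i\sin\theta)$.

r = |z| = sqrt(a^2 + b^2) = sqrt((-12)^2 + (0)^2) = sqrt(144 + 0) = sqrt(144) = 12
b = 0 and a < 0, so z lies on the negative real axis: θ = 180°
z = 12(cos 180° + i sin 180°)


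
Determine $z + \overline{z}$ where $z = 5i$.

z + conjugate(z) = (a + bi) + (a - bi) = 2a
= 2 * 0 = 0


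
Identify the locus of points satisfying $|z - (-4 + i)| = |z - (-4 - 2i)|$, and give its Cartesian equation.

|z - z1| = |z - z2| means z is equidistant from z1 and z2,
i.e. the perpendicular bisector of the segment from (-4, 1) to (-4, -2) (midpoint (-4, -1/2)).
With z = x + yi, square both sides:
(x - (-4))^2 + (y - 1)^2 = (x - (-4))^2 + (y - (-2))^2
The x^2 and y^2 terms cancel: 0x + (-6)y = 20 - 17 = 3
Simplify: y = -1/2
Locus: Perpendicular bisector of the segment from (-4, 1) to (-4, -2): the line y = -1/2


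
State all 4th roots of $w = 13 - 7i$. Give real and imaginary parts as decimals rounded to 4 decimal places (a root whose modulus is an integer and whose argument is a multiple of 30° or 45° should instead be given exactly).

|w| = sqrt(218) ≈ 14.764823, arg(w) ≈ 331.699244°
Root modulus = sqrt(218)^(1/4) ≈ 1.960230
Root arguments: θ_k = (arg(w) + 360°k)/4 for k = 0, 1, ..., 3
Compute each root as (root modulus)(cos θ_k + i sin θ_k) using full-precision intermediates, then round to 4 decimal places.
Roots: 0.2414 + 1.9453i, -1.9453 + 0.2414i, -0.2414 - 1.9453i, 1.9453 - 0.2414i


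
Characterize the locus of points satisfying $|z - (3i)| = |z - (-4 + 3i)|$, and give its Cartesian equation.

|z - z1| = |z - z2| means z is equidistant from z1 and z2,
i.e. the perpendicular bisector of the segment from (0, 3) to (-4, 3) (midpoint (-2, 3)).
With z = x + yi, square both sides:
(x - 0)^2 + (y - 3)^2 = (x - (-4))^2 + (y - 3)^2
The x^2 and y^2 terms cancel: -8x + 0y = 25 - 9 = 16
Simplify: x = -2
Locus: Perpendicular bisector of the segment from (0, 3) to (-4, 3): the line x = -2


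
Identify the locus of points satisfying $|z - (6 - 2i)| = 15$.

|z - z0| = r describes a circle centered at z0 with radius r
Here z0 = 6 - 2i and r = 15
Locus: Circle centered at (6, -2) with radius 15


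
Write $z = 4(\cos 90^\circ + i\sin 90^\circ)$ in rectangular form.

a = r cos θ = 4 * 0 = 0
b = r sin θ = 4 * 1 = 4
z = 4i


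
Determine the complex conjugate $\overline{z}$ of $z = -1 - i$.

If z = a + bi, then conjugate(z) = a - bi
conjugate(-1 - i) = -1 + i


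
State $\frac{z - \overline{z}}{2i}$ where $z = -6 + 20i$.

z - conjugate(z) = 2bi
(z - conjugate(z))/(2i) = 2bi/(2i) = b = 20


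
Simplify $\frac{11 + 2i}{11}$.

Divisor is real, so divide each part by 11:
= 1 + (2/11)i


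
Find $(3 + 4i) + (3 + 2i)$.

(3 + 3) + (4 + 2)i = 6 + 6i


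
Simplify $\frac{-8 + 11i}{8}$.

Divisor is real, so divide each part by 8:
= -1 + (11/8)i


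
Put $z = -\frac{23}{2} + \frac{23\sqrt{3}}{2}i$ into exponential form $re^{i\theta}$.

r = |z| = sqrt((-23/2)^2 + (23*sqrt(3)/2)^2) = sqrt(529/4 + 1587/4) = sqrt(529) = 23
θ = arctan(b/a) = arctan(19.9186/-11.5) (quadrant-adjusted) = 120° = 2π/3
z = 23e^(i*2π/3)


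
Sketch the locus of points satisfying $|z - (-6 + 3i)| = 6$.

|z - z0| = r describes a circle centered at z0 with radius r
Here z0 = -6 + 3i and r = 6
Locus: Circle centered at (-6, 3) with radius 6


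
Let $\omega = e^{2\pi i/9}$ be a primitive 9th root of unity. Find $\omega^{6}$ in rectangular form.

ω^6 = e^(2πi·6/9) = e^(i·4π/3)
= cos(4π/3) + i sin(4π/3)
= -1/2 - (sqrt(3)/2)i


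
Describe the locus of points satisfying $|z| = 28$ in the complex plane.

|z| = 28 means sqrt(x^2 + y^2) = 28
This is a circle of radius 28 centered at the origin


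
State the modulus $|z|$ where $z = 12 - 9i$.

|z| = sqrt(a^2 + b^2) = sqrt(12^2 + (-9)^2) = sqrt(225) = 15


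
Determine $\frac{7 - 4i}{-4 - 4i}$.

Multiply numerator and denominator by conjugate (-4 + 4i):
= (7 - 4i)(-4 + 4i) / ((-4)^2 + (-4)^2)
= (-12 + 44i) / 32
Divide through by 4: (-3 + 11i) / 8
= -3/8 + (11/8)i


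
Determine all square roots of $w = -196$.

|w| = 196, arg(w) = 180°
Root modulus = 196^(1/2) = 14
Root arguments: θ_k = (180° + 360°k)/2 for k = 0, 1, ..., 1
Roots: 14i, -14i


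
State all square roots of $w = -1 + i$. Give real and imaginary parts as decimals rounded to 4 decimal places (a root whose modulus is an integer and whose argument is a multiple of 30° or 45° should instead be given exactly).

|w| = sqrt(2) ≈ 1.414214, arg(w) = 135°
Root modulus = sqrt(2)^(1/2) ≈ 1.189207
Root arguments: θ_k = (135° + 360°k)/2 for k = 0, 1, ..., 1
Compute each root as (root modulus)(cos θ_k + i sin θ_k) using full-precision intermediates, then round to 4 decimal places.
Roots: 0.4551 + 1.0987i, -0.4551 - 1.0987i


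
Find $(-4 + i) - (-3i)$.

(-4 - 0) + (1 - (-3))i = -4 + 4i


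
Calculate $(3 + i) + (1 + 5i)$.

(3 + 1) + (1 + 5)i = 4 + 6i


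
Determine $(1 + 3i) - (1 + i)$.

(1 - 1) + (3 - 1)i = 2i


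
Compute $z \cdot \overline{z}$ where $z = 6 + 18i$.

z * conjugate(z) = |z|^2 = a^2 + b^2
= 6^2 + 18^2 = 360


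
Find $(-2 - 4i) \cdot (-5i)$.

(a1*a2 - b1*b2) + (a1*b2 + b1*a2)i
= (0 - 20) + (10 + 0)i
= -20 + 10i


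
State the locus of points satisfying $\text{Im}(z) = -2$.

Im(z) = y where z = x + yi; the equation y = -2 is satisfied by all points with that y-coordinate
Locus: Horizontal line y = -2


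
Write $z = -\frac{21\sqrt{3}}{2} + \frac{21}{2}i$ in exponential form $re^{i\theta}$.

r = |z| = sqrt((-21*sqrt(3)/2)^2 + (21/2)^2) = sqrt(1323/4 + 441/4) = sqrt(441) = 21
θ = arctan(b/a) = arctan(10.5/-18.1865) (quadrant-adjusted) = 150° = 5π/6
z = 21e^(i*5π/6)


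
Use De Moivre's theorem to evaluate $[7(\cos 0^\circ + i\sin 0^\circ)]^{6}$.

By De Moivre: z^n = r^n(cos(nθ) + i sin(nθ))
= 7^6(cos(6*0°) + i sin(6*0°))
= 117649(cos 0° + i sin 0°)
= 117649


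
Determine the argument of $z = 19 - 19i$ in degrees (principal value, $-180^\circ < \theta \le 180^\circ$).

θ = arctan(b/a) = arctan(-19/19) (quadrant-adjusted) = -45°


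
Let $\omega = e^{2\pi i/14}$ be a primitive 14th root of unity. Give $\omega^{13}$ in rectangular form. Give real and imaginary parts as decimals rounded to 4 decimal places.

ω^13 = e^(2πi·13/14) = e^(i·13π/7)
= cos(13π/7) + i sin(13π/7)
= 0.9010 - 0.4339i


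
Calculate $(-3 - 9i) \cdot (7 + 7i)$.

(a1*a2 - b1*b2) + (a1*b2 + b1*a2)i
= (-21 - (-63)) + (-21 + (-63))i
= 42 - 84i


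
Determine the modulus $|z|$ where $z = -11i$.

|z| = sqrt(a^2 + b^2) = sqrt(0^2 + (-11)^2) = sqrt(121) = 11


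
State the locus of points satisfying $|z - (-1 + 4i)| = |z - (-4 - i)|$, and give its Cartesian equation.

|z - z1| = |z - z2| means z is equidistant from z1 and z2,
i.e. the perpendicular bisector of the segment from (-1, 4) to (-4, -1) (midpoint (-5/2, 3/2)).
With z = x + yi, square both sides:
(x - (-1))^2 + (y - 4)^2 = (x - (-4))^2 + (y - (-1))^2
The x^2 and y^2 terms cancel: -6x + (-10)y = 17 - 17 = 0
Simplify: 3x + 5y = 0
Locus: Perpendicular bisector of the segment from (-1, 4) to (-4, -1): the line 3x + 5y = 0


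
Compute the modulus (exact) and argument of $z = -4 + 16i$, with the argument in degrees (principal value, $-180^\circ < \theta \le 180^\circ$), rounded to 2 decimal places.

|z| = sqrt((-4)^2 + 16^2) = sqrt(272)
arg(z) = arctan(b/a) = arctan(16/-4) (quadrant-adjusted) = 104.04°


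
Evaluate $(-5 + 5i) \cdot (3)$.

(a1*a2 - b1*b2) + (a1*b2 + b1*a2)i
= (-15 - 0) + (0 + 15)i
= -15 + 15i


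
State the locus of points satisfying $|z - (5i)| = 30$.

|z - z0| = r describes a circle centered at z0 with radius r
Here z0 = 5i and r = 30
Locus: Circle centered at (0, 5) with radius 30


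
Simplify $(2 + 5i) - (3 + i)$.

(2 - 3) + (5 - 1)i = -1 + 4i


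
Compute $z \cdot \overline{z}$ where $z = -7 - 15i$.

z * conjugate(z) = |z|^2 = a^2 + b^2
= (-7)^2 + (-15)^2 = 274


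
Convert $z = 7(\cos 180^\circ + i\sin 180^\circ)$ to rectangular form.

a = r cos θ = 7 * -1 = -7
b = r sin θ = 7 * 0 = 0
z = -7


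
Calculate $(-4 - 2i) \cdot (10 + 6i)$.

(a1*a2 - b1*b2) + (a1*b2 + b1*a2)i
= (-40 - (-12)) + (-24 + (-20))i
= -28 - 44i


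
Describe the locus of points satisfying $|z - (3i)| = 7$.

|z - z0| = r describes a circle centered at z0 with radius r
Here z0 = 3i and r = 7
Locus: Circle centered at (0, 3) with radius 7


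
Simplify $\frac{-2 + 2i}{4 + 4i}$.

Multiply numerator and denominator by conjugate (4 - 4i):
= (-2 + 2i)(4 - 4i) / (4^2 + 4^2)
= (16i) / 32
Divide through by 16: (i) / 2
= 0 + (1/2)i


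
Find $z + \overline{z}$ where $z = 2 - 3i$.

z + conjugate(z) = (a + bi) + (a - bi) = 2a
= 2 * 2 = 4


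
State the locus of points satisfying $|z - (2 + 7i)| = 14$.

|z - z0| = r describes a circle centered at z0 with radius r
Here z0 = 2 + 7i and r = 14
Locus: Circle centered at (2, 7) with radius 14


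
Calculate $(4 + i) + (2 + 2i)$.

(4 + 2) + (1 + 2)i = 6 + 3i


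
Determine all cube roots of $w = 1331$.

|w| = 1331, arg(w) = 0°
Root modulus = 1331^(1/3) = 11
Root arguments: θ_k = (0° + 360°k)/3 for k = 0, 1, ..., 2
Roots: 11, -11/2 + (11*sqrt(3)/2)i, -11/2 - (11*sqrt(3)/2)i


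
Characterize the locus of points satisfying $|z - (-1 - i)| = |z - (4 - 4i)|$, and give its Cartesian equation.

|z - z1| = |z - z2| means z is equidistant from z1 and z2,
i.e. the perpendicular bisector of the segment from (-1, -1) to (4, -4) (midpoint (3/2, -5/2)).
With z = x + yi, square both sides:
(x - (-1))^2 + (y - (-1))^2 = (x - 4)^2 + (y - (-4))^2
The x^2 and y^2 terms cancel: 10x + (-6)y = 32 - 2 = 30
Simplify: 5x - 3y = 15
Locus: Perpendicular bisector of the segment from (-1, -1) to (4, -4): the line 5x - 3y = 15


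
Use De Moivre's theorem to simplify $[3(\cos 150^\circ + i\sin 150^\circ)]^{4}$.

By De Moivre: z^n = r^n(cos(nθ) + i sin(nθ))
= 3^4(cos(4*150°) + i sin(4*150°))
= 81(cos 240° + i sin 240°)
= -81/2 - (81*sqrt(3)/2)i


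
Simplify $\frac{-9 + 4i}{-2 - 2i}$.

Multiply numerator and denominator by conjugate (-2 + 2i):
= (-9 + 4i)(-2 + 2i) / ((-2)^2 + (-2)^2)
= (10 - 26i) / 8
Divide through by 2: (5 - 13i) / 4
= 5/4 - (13/4)i


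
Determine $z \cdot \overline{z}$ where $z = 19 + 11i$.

z * conjugate(z) = |z|^2 = a^2 + b^2
= 19^2 + 11^2 = 482


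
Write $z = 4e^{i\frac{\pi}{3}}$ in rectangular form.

a = r cos θ = 4 * 1/2 = 2
b = r sin θ = 4 * sqrt(3)/2 = 2*sqrt(3)
z = 2 + 2*sqrt(3)i


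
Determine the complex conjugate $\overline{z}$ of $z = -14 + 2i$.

If z = a + bi, then conjugate(z) = a - bi
conjugate(-14 + 2i) = -14 - 2i


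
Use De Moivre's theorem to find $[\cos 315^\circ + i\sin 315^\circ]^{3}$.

By De Moivre: z^n = r^n(cos(nθ) + i sin(nθ))
= 1^3(cos(3*315°) + i sin(3*315°))
= 1(cos 225° + i sin 225°)
= -sqrt(2)/2 - (sqrt(2)/2)i


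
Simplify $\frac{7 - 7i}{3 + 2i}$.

Multiply numerator and denominator by conjugate (3 - 2i):
= (7 - 7i)(3 - 2i) / (3^2 + 2^2)
= (7 - 35i) / 13
= 7/13 - (35/13)i


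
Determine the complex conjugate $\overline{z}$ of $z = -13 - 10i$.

If z = a + bi, then conjugate(z) = a - bi
conjugate(-13 - 10i) = -13 + 10i


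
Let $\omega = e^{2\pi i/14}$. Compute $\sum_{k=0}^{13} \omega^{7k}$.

Let ζ = ω^7 = e^(2πi·7/14). Since 14 ∤ 7, ζ ≠ 1.
Sum = Σ_{k=0}^{13} ζ^k = (ζ^14 - 1)/(ζ - 1) = (ω^{7·14} - 1)/(ζ - 1) = (1 - 1)/(ζ - 1) = 0


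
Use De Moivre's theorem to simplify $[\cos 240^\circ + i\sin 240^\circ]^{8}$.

By De Moivre: z^n = r^n(cos(nθ) + i sin(nθ))
= 1^8(cos(8*240°) + i sin(8*240°))
= 1(cos 120° + i sin 120°)
= -1/2 + (sqrt(3)/2)i


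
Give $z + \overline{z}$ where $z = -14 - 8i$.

z + conjugate(z) = (a + bi) + (a - bi) = 2a
= 2 * (-14) = -28


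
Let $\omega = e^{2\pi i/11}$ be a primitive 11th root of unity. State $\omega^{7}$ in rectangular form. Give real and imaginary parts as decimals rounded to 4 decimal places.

ω^7 = e^(2πi·7/11) = e^(i·14π/11)
= cos(14π/11) + i sin(14π/11)
= -0.6549 - 0.7557i


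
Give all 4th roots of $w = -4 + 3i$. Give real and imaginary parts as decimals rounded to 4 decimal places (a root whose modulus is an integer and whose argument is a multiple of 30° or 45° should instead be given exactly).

|w| = 5, arg(w) ≈ 143.130102°
Root modulus = 5^(1/4) ≈ 1.495349
Root arguments: θ_k = (arg(w) + 360°k)/4 for k = 0, 1, ..., 3
Compute each root as (root modulus)(cos θ_k + i sin θ_k) using full-precision intermediates, then round to 4 decimal places.
Roots: 1.2131 + 0.8743i, -0.8743 + 1.2131i, -1.2131 - 0.8743i, 0.8743 - 1.2131i


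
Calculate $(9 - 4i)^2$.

(a + bi)^2 = a^2 - b^2 + 2abi
= 9^2 - (-4)^2 + 2*9*(-4)i
= 65 - 72i


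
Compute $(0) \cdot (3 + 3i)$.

(a1*a2 - b1*b2) + (a1*b2 + b1*a2)i
= (0 - 0) + (0 + 0)i
= 0


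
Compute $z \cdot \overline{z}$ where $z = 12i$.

z * conjugate(z) = |z|^2 = a^2 + b^2
= 0^2 + 12^2 = 144


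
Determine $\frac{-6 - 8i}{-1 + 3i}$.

Multiply numerator and denominator by conjugate (-1 - 3i):
= (-6 - 8i)(-1 - 3i) / ((-1)^2 + 3^2)
= (-18 + 26i) / 10
Divide through by 2: (-9 + 13i) / 5
= -9/5 + (13/5)i


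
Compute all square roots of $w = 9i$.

|w| = 9, arg(w) = 90°
Root modulus = 9^(1/2) = 3
Root arguments: θ_k = (90° + 360°k)/2 for k = 0, 1, ..., 1
Roots: 3*sqrt(2)/2 + (3*sqrt(2)/2)i, -3*sqrt(2)/2 - (3*sqrt(2)/2)i


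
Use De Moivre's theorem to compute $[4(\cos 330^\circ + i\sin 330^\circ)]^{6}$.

By De Moivre: z^n = r^n(cos(nθ) + i sin(nθ))
= 4^6(cos(6*330°) + i sin(6*330°))
= 4096(cos 180° + i sin 180°)
= -4096


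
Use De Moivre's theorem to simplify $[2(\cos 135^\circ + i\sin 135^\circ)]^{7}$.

By De Moivre: z^n = r^n(cos(nθ) + i sin(nθ))
= 2^7(cos(7*135°) + i sin(7*135°))
= 128(cos 225° + i sin 225°)
= -64*sqrt(2) - 64*sqrt(2)i


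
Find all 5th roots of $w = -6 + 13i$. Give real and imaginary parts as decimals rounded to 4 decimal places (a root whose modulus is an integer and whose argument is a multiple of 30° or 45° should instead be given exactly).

|w| = sqrt(205) ≈ 14.317821, arg(w) ≈ 114.775141°
Root modulus = sqrt(205)^(1/5) ≈ 1.702846
Root arguments: θ_k = (arg(w) + 360°k)/5 for k = 0, 1, ..., 4
Compute each root as (root modulus)(cos θ_k + i sin θ_k) using full-precision intermediates, then round to 4 decimal places.
Roots: 1.5680 + 0.6641i, -0.1471 + 1.6965i, -1.6589 + 0.3844i, -0.8782 - 1.4589i, 1.1162 - 1.2860i


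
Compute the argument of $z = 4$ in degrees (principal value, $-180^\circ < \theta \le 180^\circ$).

b = 0 and a > 0, so z lies on the positive real axis: θ = 0°


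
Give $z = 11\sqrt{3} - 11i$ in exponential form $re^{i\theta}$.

r = |z| = sqrt((11*sqrt(3))^2 + (-11)^2) = sqrt(363 + 121) = sqrt(484) = 22
θ = arctan(b/a) = arctan(-11/19.0526) (quadrant-adjusted) = -30° = -π/6
z = 22e^(-i*π/6)


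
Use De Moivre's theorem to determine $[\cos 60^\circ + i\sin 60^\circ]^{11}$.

By De Moivre: z^n = r^n(cos(nθ) + i sin(nθ))
= 1^11(cos(11*60°) + i sin(11*60°))
= 1(cos 300° + i sin 300°)
= 1/2 - (sqrt(3)/2)i


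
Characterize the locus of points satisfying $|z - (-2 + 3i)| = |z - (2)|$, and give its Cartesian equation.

|z - z1| = |z - z2| means z is equidistant from z1 and z2,
i.e. the perpendicular bisector of the segment from (-2, 3) to (2, 0) (midpoint (0, 3/2)).
With z = x + yi, square both sides:
(x - (-2))^2 + (y - 3)^2 = (x - 2)^2 + (y - 0)^2
The x^2 and y^2 terms cancel: 8x + (-6)y = 4 - 13 = -9
Simplify: 8x - 6y = -9
Locus: Perpendicular bisector of the segment from (-2, 3) to (2, 0): the line 8x - 6y = -9


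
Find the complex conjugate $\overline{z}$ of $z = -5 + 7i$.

If z = a + bi, then conjugate(z) = a - bi
conjugate(-5 + 7i) = -5 - 7i


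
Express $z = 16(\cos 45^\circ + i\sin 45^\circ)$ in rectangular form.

a = r cos θ = 16 * sqrt(2)/2 = 8*sqrt(2)
b = r sin θ = 16 * sqrt(2)/2 = 8*sqrt(2)
z = 8*sqrt(2) + 8*sqrt(2)i


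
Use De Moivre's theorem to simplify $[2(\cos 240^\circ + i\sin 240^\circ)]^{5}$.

By De Moivre: z^n = r^n(cos(nθ) + i sin(nθ))
= 2^5(cos(5*240°) + i sin(5*240°))
= 32(cos 120° + i sin 120°)
= -16 + 16*sqrt(3)i


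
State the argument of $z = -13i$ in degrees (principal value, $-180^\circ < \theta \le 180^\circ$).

a = 0 and b < 0, so z lies on the negative imaginary axis: θ = -90°


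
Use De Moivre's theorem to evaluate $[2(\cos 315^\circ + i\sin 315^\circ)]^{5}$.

By De Moivre: z^n = r^n(cos(nθ) + i sin(nθ))
= 2^5(cos(5*315°) + i sin(5*315°))
= 32(cos 135° + i sin 135°)
= -16*sqrt(2) + 16*sqrt(2)i


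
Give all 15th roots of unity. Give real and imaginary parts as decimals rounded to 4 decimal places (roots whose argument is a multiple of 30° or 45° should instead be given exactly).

ω_k = e^(2πik/15) = cos(2πk/15) + i sin(2πk/15) for k = 0, 1, ..., 14
Roots: 1, 0.9135 + 0.4067i, 0.6691 + 0.7431i, 0.3090 + 0.9511i, -0.1045 + 0.9945i, -1/2 + (sqrt(3)/2)i, -0.8090 + 0.5878i, -0.9781 + 0.2079i, -0.9781 - 0.2079i, -0.8090 - 0.5878i, -1/2 - (sqrt(3)/2)i, -0.1045 - 0.9945i, 0.3090 - 0.9511i, 0.6691 - 0.7431i, 0.9135 - 0.4067i


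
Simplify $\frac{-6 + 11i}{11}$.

Divisor is real, so divide each part by 11:
= -6/11 + i


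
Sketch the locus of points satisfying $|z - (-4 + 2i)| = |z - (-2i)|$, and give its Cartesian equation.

|z - z1| = |z - z2| means z is equidistant from z1 and z2,
i.e. the perpendicular bisector of the segment from (-4, 2) to (0, -2) (midpoint (-2, 0)).
With z = x + yi, square both sides:
(x - (-4))^2 + (y - 2)^2 = (x - 0)^2 + (y - (-2))^2
The x^2 and y^2 terms cancel: 8x + (-8)y = 4 - 20 = -16
Simplify: x - y = -2
Locus: Perpendicular bisector of the segment from (-4, 2) to (0, -2): the line x - y = -2


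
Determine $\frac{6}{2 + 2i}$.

Multiply numerator and denominator by conjugate (2 - 2i):
= (6)(2 - 2i) / (2^2 + 2^2)
= (12 - 12i) / 8
Divide through by 4: (3 - 3i) / 2
= 3/2 - (3/2)i


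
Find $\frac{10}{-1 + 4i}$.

Multiply numerator and denominator by conjugate (-1 - 4i):
= (10)(-1 - 4i) / ((-1)^2 + 4^2)
= (-10 - 40i) / 17
= -10/17 - (40/17)i


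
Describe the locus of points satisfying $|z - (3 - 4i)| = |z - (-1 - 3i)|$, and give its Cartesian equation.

|z - z1| = |z - z2| means z is equidistant from z1 and z2,
i.e. the perpendicular bisector of the segment from (3, -4) to (-1, -3) (midpoint (1, -7/2)).
With z = x + yi, square both sides:
(x - 3)^2 + (y - (-4))^2 = (x - (-1))^2 + (y - (-3))^2
The x^2 and y^2 terms cancel: -8x + 2y = 10 - 25 = -15
Simplify: 8x - 2y = 15
Locus: Perpendicular bisector of the segment from (3, -4) to (-1, -3): the line 8x - 2y = 15


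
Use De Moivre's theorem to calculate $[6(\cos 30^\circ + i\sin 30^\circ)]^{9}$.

By De Moivre: z^n = r^n(cos(nθ) + i sin(nθ))
= 6^9(cos(9*30°) + i sin(9*30°))
= 10077696(cos 270° + i sin 270°)
= -10077696i


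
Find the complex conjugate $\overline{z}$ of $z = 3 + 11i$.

If z = a + bi, then conjugate(z) = a - bi
conjugate(3 + 11i) = 3 - 11i


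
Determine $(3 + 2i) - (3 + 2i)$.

(3 - 3) + (2 - 2)i = 0


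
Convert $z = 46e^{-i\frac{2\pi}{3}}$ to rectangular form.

a = r cos θ = 46 * -1/2 = -23
b = r sin θ = 46 * -sqrt(3)/2 = -23*sqrt(3)
z = -23 - 23*sqrt(3)i


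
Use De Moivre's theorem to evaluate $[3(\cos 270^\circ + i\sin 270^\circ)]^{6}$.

By De Moivre: z^n = r^n(cos(nθ) + i sin(nθ))
= 3^6(cos(6*270°) + i sin(6*270°))
= 729(cos 180° + i sin 180°)
= -729


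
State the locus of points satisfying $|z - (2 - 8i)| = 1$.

|z - z0| = r describes a circle centered at z0 with radius r
Here z0 = 2 - 8i and r = 1
Locus: Circle centered at (2, -8) with radius 1


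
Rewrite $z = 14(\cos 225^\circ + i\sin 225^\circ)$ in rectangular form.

a = r cos θ = 14 * -sqrt(2)/2 = -7*sqrt(2)
b = r sin θ = 14 * -sqrt(2)/2 = -7*sqrt(2)
z = -7*sqrt(2) - 7*sqrt(2)i


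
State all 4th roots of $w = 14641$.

|w| = 14641, arg(w) = 0°
Root modulus = 14641^(1/4) = 11
Root arguments: θ_k = (0° + 360°k)/4 for k = 0, 1, ..., 3
Roots: 11, 11i, -11, -11i


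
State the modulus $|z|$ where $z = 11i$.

|z| = sqrt(a^2 + b^2) = sqrt(0^2 + 11^2) = sqrt(121) = 11


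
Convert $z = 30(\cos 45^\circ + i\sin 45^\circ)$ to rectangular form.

a = r cos θ = 30 * sqrt(2)/2 = 15*sqrt(2)
b = r sin θ = 30 * sqrt(2)/2 = 15*sqrt(2)
z = 15*sqrt(2) + 15*sqrt(2)i


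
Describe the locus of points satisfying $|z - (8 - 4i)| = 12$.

|z - z0| = r describes a circle centered at z0 with radius r
Here z0 = 8 - 4i and r = 12
Locus: Circle centered at (8, -4) with radius 12


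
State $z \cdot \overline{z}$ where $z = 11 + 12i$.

z * conjugate(z) = |z|^2 = a^2 + b^2
= 11^2 + 12^2 = 265


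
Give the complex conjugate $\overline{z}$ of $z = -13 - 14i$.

If z = a + bi, then conjugate(z) = a - bi
conjugate(-13 - 14i) = -13 + 14i


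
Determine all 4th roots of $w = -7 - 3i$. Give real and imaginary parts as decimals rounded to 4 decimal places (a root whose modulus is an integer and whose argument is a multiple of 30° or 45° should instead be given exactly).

|w| = sqrt(58) ≈ 7.615773, arg(w) ≈ 203.198591°
Root modulus = sqrt(58)^(1/4) ≈ 1.661225
Root arguments: θ_k = (arg(w) + 360°k)/4 for k = 0, 1, ..., 3
Compute each root as (root modulus)(cos θ_k + i sin θ_k) using full-precision intermediates, then round to 4 decimal places.
Roots: 1.0500 + 1.2874i, -1.2874 + 1.0500i, -1.0500 - 1.2874i, 1.2874 - 1.0500i


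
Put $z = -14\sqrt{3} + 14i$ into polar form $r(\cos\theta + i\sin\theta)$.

r = |z| = sqrt(a^2 + b^2) = sqrt((-14*sqrt(3))^2 + (14)^2) = sqrt(588 + 196) = sqrt(784) = 28
θ = arctan(b/a) = arctan(14/-24.2487) (quadrant-adjusted) = 150°
z = 28(cos 150° + i sin 150°)


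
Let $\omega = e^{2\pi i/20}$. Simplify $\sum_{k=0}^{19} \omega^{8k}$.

Let ζ = ω^8 = e^(2πi·8/20). Since 20 ∤ 8, ζ ≠ 1.
Sum = Σ_{k=0}^{19} ζ^k = (ζ^20 - 1)/(ζ - 1) = (ω^{8·20} - 1)/(ζ - 1) = (1 - 1)/(ζ - 1) = 0


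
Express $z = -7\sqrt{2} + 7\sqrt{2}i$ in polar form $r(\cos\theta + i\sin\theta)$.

r = |z| = sqrt(a^2 + b^2) = sqrt((-7*sqrt(2))^2 + (7*sqrt(2))^2) = sqrt(98 + 98) = sqrt(196) = 14
θ = arctan(b/a) = arctan(9.8995/-9.8995) (quadrant-adjusted) = 135°
z = 14(cos 135° + i sin 135°)


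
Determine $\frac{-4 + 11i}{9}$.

Divisor is real, so divide each part by 9:
= -4/9 + (11/9)i
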